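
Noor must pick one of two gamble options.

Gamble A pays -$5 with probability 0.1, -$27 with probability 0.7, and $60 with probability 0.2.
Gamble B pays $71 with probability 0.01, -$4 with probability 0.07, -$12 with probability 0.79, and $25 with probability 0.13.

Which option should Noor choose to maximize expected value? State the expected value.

Gamble B (-$5.80)

Gamble A = 0.1 × (-5) + 0.7 × (-27) + 0.2 × 60 = -0.5 − 18.9 + 12 = -7.4
Gamble B = 0.01 × 71 + 0.07 × (-4) + 0.79 × (-12) + 0.13 × 25 = 0.71 − 0.28 − 9.48 + 3.25 = -5.8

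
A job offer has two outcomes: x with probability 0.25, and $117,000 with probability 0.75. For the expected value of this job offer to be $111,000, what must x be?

0.25·x + 0.75·117000 = 111000
0.25·x = 111000 − 87750 = 23250
x = 23250 / 0.25 = 93000

x = $93,000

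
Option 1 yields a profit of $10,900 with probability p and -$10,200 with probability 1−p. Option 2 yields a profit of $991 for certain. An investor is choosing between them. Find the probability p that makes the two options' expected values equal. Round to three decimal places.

p·10900 + (1−p)·(-10200) = 991
21100p − 10200 = 991
p = (991 + 10200) / 21100

p = 0.530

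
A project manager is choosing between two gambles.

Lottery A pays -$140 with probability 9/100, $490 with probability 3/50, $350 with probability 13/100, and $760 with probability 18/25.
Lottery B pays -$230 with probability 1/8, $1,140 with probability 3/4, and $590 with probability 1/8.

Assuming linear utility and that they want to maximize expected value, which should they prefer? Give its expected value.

Lottery B ($900)

Lottery A = 9/100 × (-140) + 3/50 × 490 + 13/100 × 350 + 18/25 × 760 = -12.6 + 29.4 + 45.5 + 547.2 = 609.5
Lottery B = 1/8 × (-230) + 3/4 × 1140 + 1/8 × 590 = -28.75 + 855 + 73.75 = 900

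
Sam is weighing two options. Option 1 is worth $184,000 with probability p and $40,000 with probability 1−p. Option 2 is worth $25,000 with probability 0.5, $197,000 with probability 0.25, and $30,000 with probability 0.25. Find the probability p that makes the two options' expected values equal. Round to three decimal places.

p = 0.203

EV(Option 2) = 0.5 × 25000 + 0.25 × 197000 + 0.25 × 30000 = 12500 + 49250 + 7500 = 69250
p·184000 + (1−p)·40000 = 69250
144000p + 40000 = 69250
p = (69250 − 40000) / 144000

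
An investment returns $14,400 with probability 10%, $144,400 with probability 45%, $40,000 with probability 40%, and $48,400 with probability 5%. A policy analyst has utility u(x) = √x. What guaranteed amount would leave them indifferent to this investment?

E[u] = 0.1·√14400 + 0.45·√144400 + 0.4·√40000 + 0.05·√48400 = 0.1·120 + 0.45·380 + 0.4·200 + 0.05·220 = 274
CE = (274)² = 75076

$75,076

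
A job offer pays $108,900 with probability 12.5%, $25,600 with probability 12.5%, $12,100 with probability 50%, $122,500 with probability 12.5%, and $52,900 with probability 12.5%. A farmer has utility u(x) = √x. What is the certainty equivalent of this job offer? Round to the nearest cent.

$35,626.56

E[u] = 0.125·√108900 + 0.125·√25600 + 0.5·√12100 + 0.125·√122500 + 0.125·√52900 = 0.125·330 + 0.125·160 + 0.5·110 + 0.125·350 + 0.125·230 = 188.75
CE = (188.75)² = 35626.5625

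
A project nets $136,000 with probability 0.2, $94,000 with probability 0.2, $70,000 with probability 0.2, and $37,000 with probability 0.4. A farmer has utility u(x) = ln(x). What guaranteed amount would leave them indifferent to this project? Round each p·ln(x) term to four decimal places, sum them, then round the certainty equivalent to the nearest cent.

$65,716.15

E[u] = 0.2·ln(136000) + 0.2·ln(94000) + 0.2·ln(70000) + 0.4·ln(37000) = 2.3641 + 2.2902 + 2.2313 + 4.2075 = 11.0931
CE = e^11.0931 ≈ 65716.15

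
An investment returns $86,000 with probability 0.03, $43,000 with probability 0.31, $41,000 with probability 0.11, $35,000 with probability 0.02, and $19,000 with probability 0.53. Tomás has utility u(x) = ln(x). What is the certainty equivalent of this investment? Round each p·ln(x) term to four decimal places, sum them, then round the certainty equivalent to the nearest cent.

$28,214.75

E[u] = 0.03·ln(86000) + 0.31·ln(43000) + 0.11·ln(41000) + 0.02·ln(35000) + 0.53·ln(19000) = 0.3409 + 3.3074 + 1.1683 + 0.2093 + 5.2217 = 10.2476
CE = e^10.2476 ≈ 28214.75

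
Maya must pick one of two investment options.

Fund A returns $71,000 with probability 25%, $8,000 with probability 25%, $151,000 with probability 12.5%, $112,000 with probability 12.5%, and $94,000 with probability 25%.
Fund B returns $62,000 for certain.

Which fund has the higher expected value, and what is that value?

Fund A = 0.25 × 71000 + 0.25 × 8000 + 0.125 × 151000 + 0.125 × 112000 + 0.25 × 94000 = 17750 + 2000 + 18875 + 14000 + 23500 = 76125
Fund B: 62000 (certain)

Fund A ($76,125)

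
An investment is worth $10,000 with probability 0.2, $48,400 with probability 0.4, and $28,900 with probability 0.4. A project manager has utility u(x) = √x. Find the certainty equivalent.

E[u] = 0.2·√10000 + 0.4·√48400 + 0.4·√28900 = 0.2·100 + 0.4·220 + 0.4·170 = 176
CE = (176)² = 30976

$30,976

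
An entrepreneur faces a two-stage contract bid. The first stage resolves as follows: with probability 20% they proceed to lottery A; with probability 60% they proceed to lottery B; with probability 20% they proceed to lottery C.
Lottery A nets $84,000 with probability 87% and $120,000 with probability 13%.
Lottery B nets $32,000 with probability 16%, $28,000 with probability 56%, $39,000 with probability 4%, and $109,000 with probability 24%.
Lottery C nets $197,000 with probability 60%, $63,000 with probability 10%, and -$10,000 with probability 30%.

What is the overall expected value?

EV(A) = 0.87 × 84000 + 0.13 × 120000 = 73080 + 15600 = 88680
EV(B) = 0.16 × 32000 + 0.56 × 28000 + 0.04 × 39000 + 0.24 × 109000 = 5120 + 15680 + 1560 + 26160 = 48520
EV(C) = 0.6 × 197000 + 0.1 × 63000 + 0.3 × (-10000) = 118200 + 6300 − 3000 = 121500
Overall = 0.2 × 88680 + 0.6 × 48520 + 0.2 × 121500 = 17736 + 29112 + 24300 = 71148

$71,148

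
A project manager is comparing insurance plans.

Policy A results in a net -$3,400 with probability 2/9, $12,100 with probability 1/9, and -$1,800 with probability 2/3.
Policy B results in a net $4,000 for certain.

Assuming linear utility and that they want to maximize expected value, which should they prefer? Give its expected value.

Policy B ($4,000)

Policy A = 2/9 × (-3400) + 1/9 × 12100 + 2/3 × (-1800) = -755.5556 + 1344.4444 − 1200 = -611.1111
Policy B: 4000 (certain)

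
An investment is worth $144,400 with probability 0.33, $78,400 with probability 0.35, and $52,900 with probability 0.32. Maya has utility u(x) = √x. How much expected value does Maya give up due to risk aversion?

$3,811

E[u] = 0.33·√144400 + 0.35·√78400 + 0.32·√52900 = 0.33·380 + 0.35·280 + 0.32·230 = 297
CE = (297)² = 88209
Risk premium = EV − CE = 92020 − 88209 = 3811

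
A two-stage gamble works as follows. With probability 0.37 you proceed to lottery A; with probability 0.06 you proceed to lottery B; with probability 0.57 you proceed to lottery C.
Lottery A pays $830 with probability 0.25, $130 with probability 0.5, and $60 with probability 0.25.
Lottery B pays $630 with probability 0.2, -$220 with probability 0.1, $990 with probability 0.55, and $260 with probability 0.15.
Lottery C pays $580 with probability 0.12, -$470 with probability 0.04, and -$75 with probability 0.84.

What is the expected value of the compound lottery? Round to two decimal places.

$140.67

EV(A) = 0.25 × 830 + 0.5 × 130 + 0.25 × 60 = 207.5 + 65 + 15 = 287.5
EV(B) = 0.2 × 630 + 0.1 × (-220) + 0.55 × 990 + 0.15 × 260 = 126 − 22 + 544.5 + 39 = 687.5
EV(C) = 0.12 × 580 + 0.04 × (-470) + 0.84 × (-75) = 69.6 − 18.8 − 63 = -12.2
Overall = 0.37 × 287.5 + 0.06 × 687.5 + 0.57 × (-12.2) = 106.375 + 41.25 − 6.954 = 140.671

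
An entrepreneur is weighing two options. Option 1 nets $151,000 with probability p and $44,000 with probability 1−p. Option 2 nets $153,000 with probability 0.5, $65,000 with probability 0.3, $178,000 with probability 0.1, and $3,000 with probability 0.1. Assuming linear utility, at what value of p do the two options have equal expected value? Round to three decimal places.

p = 0.655

EV(Option 2) = 0.5 × 153000 + 0.3 × 65000 + 0.1 × 178000 + 0.1 × 3000 = 76500 + 19500 + 17800 + 300 = 114100
p·151000 + (1−p)·44000 = 114100
107000p + 44000 = 114100
p = (114100 − 44000) / 107000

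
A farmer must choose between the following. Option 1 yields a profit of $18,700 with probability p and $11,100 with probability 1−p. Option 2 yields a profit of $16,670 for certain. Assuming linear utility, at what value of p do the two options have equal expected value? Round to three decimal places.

p·18700 + (1−p)·11100 = 16670
7600p + 11100 = 16670
p = (16670 − 11100) / 7600

p = 0.733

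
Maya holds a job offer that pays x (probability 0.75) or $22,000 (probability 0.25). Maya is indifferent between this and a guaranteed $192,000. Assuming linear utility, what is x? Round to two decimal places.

x = $248,666.67

0.75·x + 0.25·22000 = 192000
0.75·x = 192000 − 5500 = 186500
x = 186500 / 0.75 = 248666.6667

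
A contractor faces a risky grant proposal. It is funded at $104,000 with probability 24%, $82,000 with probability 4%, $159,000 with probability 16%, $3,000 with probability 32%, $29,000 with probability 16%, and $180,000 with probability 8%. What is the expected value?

EV = 0.24 × 104000 + 0.04 × 82000 + 0.16 × 159000 + 0.32 × 3000 + 0.16 × 29000 + 0.08 × 180000 = 24960 + 3280 + 25440 + 960 + 4640 + 14400 = 73680

$73,680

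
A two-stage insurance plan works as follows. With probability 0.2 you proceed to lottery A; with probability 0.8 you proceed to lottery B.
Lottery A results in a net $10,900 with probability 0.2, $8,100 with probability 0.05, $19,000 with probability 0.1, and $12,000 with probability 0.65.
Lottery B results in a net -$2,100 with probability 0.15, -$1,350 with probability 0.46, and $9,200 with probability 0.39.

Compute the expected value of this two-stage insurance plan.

EV(A) = 0.2 × 10900 + 0.05 × 8100 + 0.1 × 19000 + 0.65 × 12000 = 2180 + 405 + 1900 + 7800 = 12285
EV(B) = 0.15 × (-2100) + 0.46 × (-1350) + 0.39 × 9200 = -315 − 621 + 3588 = 2652
Overall = 0.2 × 12285 + 0.8 × 2652 = 2457 + 2121.6 = 4578.6

$4,578.60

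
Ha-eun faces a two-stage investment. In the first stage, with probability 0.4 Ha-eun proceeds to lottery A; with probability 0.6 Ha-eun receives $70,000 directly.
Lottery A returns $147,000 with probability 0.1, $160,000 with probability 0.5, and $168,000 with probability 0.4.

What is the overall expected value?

EV(A) = 0.1 × 147000 + 0.5 × 160000 + 0.4 × 168000 = 14700 + 80000 + 67200 = 161900
Branch B: 70000 (certain)
Overall = 0.4 × 161900 + 0.6 × 70000 = 64760 + 42000 = 106760

$106,760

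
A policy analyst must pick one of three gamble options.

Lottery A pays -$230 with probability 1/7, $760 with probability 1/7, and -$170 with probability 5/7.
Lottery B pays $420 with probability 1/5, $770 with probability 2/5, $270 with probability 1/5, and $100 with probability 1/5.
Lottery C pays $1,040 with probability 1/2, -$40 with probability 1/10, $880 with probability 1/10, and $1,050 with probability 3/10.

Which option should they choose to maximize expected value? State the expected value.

Lottery C ($919)

Lottery A = 1/7 × (-230) + 1/7 × 760 + 5/7 × (-170) = -32.8571 + 108.5714 − 121.4286 = -45.7143
Lottery B = 1/5 × 420 + 2/5 × 770 + 1/5 × 270 + 1/5 × 100 = 84 + 308 + 54 + 20 = 466
Lottery C = 1/2 × 1040 + 1/10 × (-40) + 1/10 × 880 + 3/10 × 1050 = 520 − 4 + 88 + 315 = 919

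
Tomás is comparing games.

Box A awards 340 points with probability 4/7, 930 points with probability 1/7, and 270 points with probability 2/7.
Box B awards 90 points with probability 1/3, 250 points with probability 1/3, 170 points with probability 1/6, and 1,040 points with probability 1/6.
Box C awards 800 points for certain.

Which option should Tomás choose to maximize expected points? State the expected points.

Box C (800 points)

Box A = 4/7 × 340 + 1/7 × 930 + 2/7 × 270 = 194.2857 + 132.8571 + 77.1429 = 404.2857
Box B = 1/3 × 90 + 1/3 × 250 + 1/6 × 170 + 1/6 × 1040 = 30 + 83.3333 + 28.3333 + 173.3333 = 315
Box C: 800 (certain)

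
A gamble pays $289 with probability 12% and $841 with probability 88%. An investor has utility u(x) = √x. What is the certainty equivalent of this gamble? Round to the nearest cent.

$759.55

E[u] = 0.12·√289 + 0.88·√841 = 0.12·17 + 0.88·29 = 27.56
CE = (27.56)² = 759.5536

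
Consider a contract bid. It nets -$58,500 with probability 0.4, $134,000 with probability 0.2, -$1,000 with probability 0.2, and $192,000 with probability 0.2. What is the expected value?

$41,600

EV = 0.4 × (-58500) + 0.2 × 134000 + 0.2 × (-1000) + 0.2 × 192000 = -23400 + 26800 − 200 + 38400 = 41600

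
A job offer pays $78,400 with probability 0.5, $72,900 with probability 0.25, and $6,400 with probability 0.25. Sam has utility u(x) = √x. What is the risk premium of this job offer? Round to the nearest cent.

E[u] = 0.5·√78400 + 0.25·√72900 + 0.25·√6400 = 0.5·280 + 0.25·270 + 0.25·80 = 227.5
CE = (227.5)² = 51756.25
Risk premium = EV − CE = 59025 − 51756.25 = 7268.75

$7,268.75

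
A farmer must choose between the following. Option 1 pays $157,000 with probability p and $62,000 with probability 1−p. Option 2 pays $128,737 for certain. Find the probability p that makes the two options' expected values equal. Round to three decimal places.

p·157000 + (1−p)·62000 = 128737
95000p + 62000 = 128737
p = (128737 − 62000) / 95000

p = 0.702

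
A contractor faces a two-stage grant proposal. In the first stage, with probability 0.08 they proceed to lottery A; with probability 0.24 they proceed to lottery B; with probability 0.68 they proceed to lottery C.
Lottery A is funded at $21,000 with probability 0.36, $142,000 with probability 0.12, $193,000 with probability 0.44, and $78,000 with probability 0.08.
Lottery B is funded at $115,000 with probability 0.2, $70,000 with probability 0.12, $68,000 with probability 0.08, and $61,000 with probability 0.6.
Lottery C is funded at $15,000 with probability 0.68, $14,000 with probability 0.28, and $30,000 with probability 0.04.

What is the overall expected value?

EV(A) = 0.36 × 21000 + 0.12 × 142000 + 0.44 × 193000 + 0.08 × 78000 = 7560 + 17040 + 84920 + 6240 = 115760
EV(B) = 0.2 × 115000 + 0.12 × 70000 + 0.08 × 68000 + 0.6 × 61000 = 23000 + 8400 + 5440 + 36600 = 73440
EV(C) = 0.68 × 15000 + 0.28 × 14000 + 0.04 × 30000 = 10200 + 3920 + 1200 = 15320
Overall = 0.08 × 115760 + 0.24 × 73440 + 0.68 × 15320 = 9260.8 + 17625.6 + 10417.6 = 37304

$37,304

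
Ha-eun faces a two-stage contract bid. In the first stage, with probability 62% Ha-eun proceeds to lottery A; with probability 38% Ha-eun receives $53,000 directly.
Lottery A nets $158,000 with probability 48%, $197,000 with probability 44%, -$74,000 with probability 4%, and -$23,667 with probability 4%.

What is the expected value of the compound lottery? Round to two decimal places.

$118,480.26

EV(A) = 0.48 × 158000 + 0.44 × 197000 + 0.04 × (-74000) + 0.04 × (-23667) = 75840 + 86680 − 2960 − 946.68 = 158613.32
Branch B: 53000 (certain)
Overall = 0.62 × 158613.32 + 0.38 × 53000 = 98340.2584 + 20140 = 118480.2584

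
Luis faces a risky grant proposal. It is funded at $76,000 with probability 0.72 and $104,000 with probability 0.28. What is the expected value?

$83,840

EV = 0.72 × 76000 + 0.28 × 104000 = 54720 + 29120 = 83840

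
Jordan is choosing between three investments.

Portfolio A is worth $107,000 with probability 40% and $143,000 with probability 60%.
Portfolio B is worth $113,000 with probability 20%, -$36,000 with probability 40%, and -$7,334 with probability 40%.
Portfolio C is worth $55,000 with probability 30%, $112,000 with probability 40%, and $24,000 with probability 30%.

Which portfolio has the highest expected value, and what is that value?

Portfolio A ($128,600)

Portfolio A = 0.4 × 107000 + 0.6 × 143000 = 42800 + 85800 = 128600
Portfolio B = 0.2 × 113000 + 0.4 × (-36000) + 0.4 × (-7334) = 22600 − 14400 − 2933.6 = 5266.4
Portfolio C = 0.3 × 55000 + 0.4 × 112000 + 0.3 × 24000 = 16500 + 44800 + 7200 = 68500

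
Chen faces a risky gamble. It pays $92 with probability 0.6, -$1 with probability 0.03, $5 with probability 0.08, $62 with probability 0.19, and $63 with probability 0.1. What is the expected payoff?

$73.65

EV = 0.6 × 92 + 0.03 × (-1) + 0.08 × 5 + 0.19 × 62 + 0.1 × 63 = 55.2 − 0.03 + 0.4 + 11.78 + 6.3 = 73.65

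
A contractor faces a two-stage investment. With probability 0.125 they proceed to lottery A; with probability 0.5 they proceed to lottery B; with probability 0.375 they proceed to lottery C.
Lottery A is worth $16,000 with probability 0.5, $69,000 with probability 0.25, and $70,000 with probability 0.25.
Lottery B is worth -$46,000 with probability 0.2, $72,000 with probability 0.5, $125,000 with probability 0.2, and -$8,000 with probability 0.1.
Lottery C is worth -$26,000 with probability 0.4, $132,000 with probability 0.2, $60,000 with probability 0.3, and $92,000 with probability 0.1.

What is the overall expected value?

EV(A) = 0.5 × 16000 + 0.25 × 69000 + 0.25 × 70000 = 8000 + 17250 + 17500 = 42750
EV(B) = 0.2 × (-46000) + 0.5 × 72000 + 0.2 × 125000 + 0.1 × (-8000) = -9200 + 36000 + 25000 − 800 = 51000
EV(C) = 0.4 × (-26000) + 0.2 × 132000 + 0.3 × 60000 + 0.1 × 92000 = -10400 + 26400 + 18000 + 9200 = 43200
Overall = 0.125 × 42750 + 0.5 × 51000 + 0.375 × 43200 = 5343.75 + 25500 + 16200 = 47043.75

$47,043.75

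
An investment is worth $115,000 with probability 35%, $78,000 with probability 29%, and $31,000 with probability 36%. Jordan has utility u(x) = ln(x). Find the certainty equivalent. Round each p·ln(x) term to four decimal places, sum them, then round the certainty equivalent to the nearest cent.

$64,093.61

E[u] = 0.35·ln(115000) + 0.29·ln(78000) + 0.36·ln(31000) = 4.0784 + 3.2667 + 3.7230 = 11.0681
CE = e^11.0681 ≈ 64093.61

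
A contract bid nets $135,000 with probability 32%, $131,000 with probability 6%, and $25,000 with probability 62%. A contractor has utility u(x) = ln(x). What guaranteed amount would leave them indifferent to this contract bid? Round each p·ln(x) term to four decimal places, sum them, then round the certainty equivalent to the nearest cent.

E[u] = 0.32·ln(135000) + 0.06·ln(131000) + 0.62·ln(25000) = 3.7802 + 0.7070 + 6.2785 = 10.7657
CE = e^10.7657 ≈ 47367.90

$47,367.90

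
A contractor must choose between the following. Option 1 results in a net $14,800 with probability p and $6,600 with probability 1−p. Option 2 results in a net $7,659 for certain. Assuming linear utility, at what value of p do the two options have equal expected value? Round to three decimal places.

p = 0.129

p·14800 + (1−p)·6600 = 7659
8200p + 6600 = 7659
p = (7659 − 6600) / 8200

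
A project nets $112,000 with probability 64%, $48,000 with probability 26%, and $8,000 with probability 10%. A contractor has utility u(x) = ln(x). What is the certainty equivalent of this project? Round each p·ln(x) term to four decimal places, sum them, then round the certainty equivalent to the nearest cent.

$69,009.54

E[u] = 0.64·ln(112000) + 0.26·ln(48000) + 0.1·ln(8000) = 7.4408 + 2.8025 + 0.8987 = 11.1420
CE = e^11.1420 ≈ 69009.54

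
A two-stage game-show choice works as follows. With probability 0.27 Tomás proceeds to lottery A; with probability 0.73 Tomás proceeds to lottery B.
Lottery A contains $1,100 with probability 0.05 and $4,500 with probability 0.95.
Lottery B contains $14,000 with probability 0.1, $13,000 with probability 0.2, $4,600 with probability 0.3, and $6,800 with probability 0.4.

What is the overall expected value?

EV(A) = 0.05 × 1100 + 0.95 × 4500 = 55 + 4275 = 4330
EV(B) = 0.1 × 14000 + 0.2 × 13000 + 0.3 × 4600 + 0.4 × 6800 = 1400 + 2600 + 1380 + 2720 = 8100
Overall = 0.27 × 4330 + 0.73 × 8100 = 1169.1 + 5913 = 7082.1

$7,082.10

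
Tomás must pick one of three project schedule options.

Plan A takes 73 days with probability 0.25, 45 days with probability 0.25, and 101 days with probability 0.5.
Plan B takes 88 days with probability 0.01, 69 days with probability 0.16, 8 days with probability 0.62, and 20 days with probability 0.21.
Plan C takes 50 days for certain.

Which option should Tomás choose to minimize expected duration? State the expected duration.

Plan A = 0.25 × 73 + 0.25 × 45 + 0.5 × 101 = 18.25 + 11.25 + 50.5 = 80
Plan B = 0.01 × 88 + 0.16 × 69 + 0.62 × 8 + 0.21 × 20 = 0.88 + 11.04 + 4.96 + 4.2 = 21.08
Plan C: 50 (certain)

Plan B (21.08 days)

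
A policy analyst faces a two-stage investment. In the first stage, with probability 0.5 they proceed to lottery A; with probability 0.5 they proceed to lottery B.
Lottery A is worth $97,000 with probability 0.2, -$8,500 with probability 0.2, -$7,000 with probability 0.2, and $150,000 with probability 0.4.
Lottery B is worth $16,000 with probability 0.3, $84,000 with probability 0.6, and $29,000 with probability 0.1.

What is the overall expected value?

EV(A) = 0.2 × 97000 + 0.2 × (-8500) + 0.2 × (-7000) + 0.4 × 150000 = 19400 − 1700 − 1400 + 60000 = 76300
EV(B) = 0.3 × 16000 + 0.6 × 84000 + 0.1 × 29000 = 4800 + 50400 + 2900 = 58100
Overall = 0.5 × 76300 + 0.5 × 58100 = 38150 + 29050 = 67200

$67,200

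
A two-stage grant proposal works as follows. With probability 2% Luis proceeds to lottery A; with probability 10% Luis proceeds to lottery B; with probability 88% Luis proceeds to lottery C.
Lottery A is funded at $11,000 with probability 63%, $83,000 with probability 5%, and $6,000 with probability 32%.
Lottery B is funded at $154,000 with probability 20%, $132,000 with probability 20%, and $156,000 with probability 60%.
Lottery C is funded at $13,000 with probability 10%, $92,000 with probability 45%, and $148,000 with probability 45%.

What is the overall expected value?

$111,524

EV(A) = 0.63 × 11000 + 0.05 × 83000 + 0.32 × 6000 = 6930 + 4150 + 1920 = 13000
EV(B) = 0.2 × 154000 + 0.2 × 132000 + 0.6 × 156000 = 30800 + 26400 + 93600 = 150800
EV(C) = 0.1 × 13000 + 0.45 × 92000 + 0.45 × 148000 = 1300 + 41400 + 66600 = 109300
Overall = 0.02 × 13000 + 0.1 × 150800 + 0.88 × 109300 = 260 + 15080 + 96184 = 111524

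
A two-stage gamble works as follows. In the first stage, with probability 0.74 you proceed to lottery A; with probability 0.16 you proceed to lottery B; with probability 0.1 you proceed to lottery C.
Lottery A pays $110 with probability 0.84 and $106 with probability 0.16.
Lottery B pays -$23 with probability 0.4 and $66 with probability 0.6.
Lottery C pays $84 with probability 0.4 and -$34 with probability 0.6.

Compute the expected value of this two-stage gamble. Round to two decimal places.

EV(A) = 0.84 × 110 + 0.16 × 106 = 92.4 + 16.96 = 109.36
EV(B) = 0.4 × (-23) + 0.6 × 66 = -9.2 + 39.6 = 30.4
EV(C) = 0.4 × 84 + 0.6 × (-34) = 33.6 − 20.4 = 13.2
Overall = 0.74 × 109.36 + 0.16 × 30.4 + 0.1 × 13.2 = 80.9264 + 4.864 + 1.32 = 87.1104

$87.11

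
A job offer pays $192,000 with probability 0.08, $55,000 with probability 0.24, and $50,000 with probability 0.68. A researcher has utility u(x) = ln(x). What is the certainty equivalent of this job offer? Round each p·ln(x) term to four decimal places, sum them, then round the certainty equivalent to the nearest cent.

E[u] = 0.08·ln(192000) + 0.24·ln(55000) + 0.68·ln(50000) = 0.9732 + 2.6196 + 7.3574 = 10.9502
CE = e^10.9502 ≈ 56965.44

$56,965.44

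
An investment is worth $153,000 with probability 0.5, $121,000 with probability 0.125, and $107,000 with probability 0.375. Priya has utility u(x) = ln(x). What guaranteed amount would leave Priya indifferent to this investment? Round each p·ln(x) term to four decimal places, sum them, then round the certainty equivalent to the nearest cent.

E[u] = 0.5·ln(153000) + 0.125·ln(121000) + 0.375·ln(107000) = 5.9691 + 1.4629 + 4.3427 = 11.7747
CE = e^11.7747 ≈ 129923.36

$129,923.36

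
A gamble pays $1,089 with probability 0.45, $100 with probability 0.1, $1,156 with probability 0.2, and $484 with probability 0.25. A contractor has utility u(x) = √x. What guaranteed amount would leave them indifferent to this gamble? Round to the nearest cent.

E[u] = 0.45·√1089 + 0.1·√100 + 0.2·√1156 + 0.25·√484 = 0.45·33 + 0.1·10 + 0.2·34 + 0.25·22 = 28.15
CE = (28.15)² = 792.4225

$792.42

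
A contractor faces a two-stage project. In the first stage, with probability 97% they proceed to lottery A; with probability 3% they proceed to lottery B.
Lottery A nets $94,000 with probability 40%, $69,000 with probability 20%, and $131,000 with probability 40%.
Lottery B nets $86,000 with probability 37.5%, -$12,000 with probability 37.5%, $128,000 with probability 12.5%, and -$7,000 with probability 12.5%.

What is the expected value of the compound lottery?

$101,972.25

EV(A) = 0.4 × 94000 + 0.2 × 69000 + 0.4 × 131000 = 37600 + 13800 + 52400 = 103800
EV(B) = 0.375 × 86000 + 0.375 × (-12000) + 0.125 × 128000 + 0.125 × (-7000) = 32250 − 4500 + 16000 − 875 = 42875
Overall = 0.97 × 103800 + 0.03 × 42875 = 100686 + 1286.25 = 101972.25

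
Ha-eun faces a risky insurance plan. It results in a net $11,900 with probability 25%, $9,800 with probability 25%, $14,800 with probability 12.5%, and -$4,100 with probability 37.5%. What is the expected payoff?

$5,737.50

EV = 0.25 × 11900 + 0.25 × 9800 + 0.125 × 14800 + 0.375 × (-4100) = 2975 + 2450 + 1850 − 1537.5 = 5737.5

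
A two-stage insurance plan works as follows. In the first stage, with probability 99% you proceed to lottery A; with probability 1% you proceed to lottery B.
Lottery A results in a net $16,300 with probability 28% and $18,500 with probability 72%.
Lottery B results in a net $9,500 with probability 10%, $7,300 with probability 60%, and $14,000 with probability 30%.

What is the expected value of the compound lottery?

$17,800.46

EV(A) = 0.28 × 16300 + 0.72 × 18500 = 4564 + 13320 = 17884
EV(B) = 0.1 × 9500 + 0.6 × 7300 + 0.3 × 14000 = 950 + 4380 + 4200 = 9530
Overall = 0.99 × 17884 + 0.01 × 9530 = 17705.16 + 95.3 = 17800.46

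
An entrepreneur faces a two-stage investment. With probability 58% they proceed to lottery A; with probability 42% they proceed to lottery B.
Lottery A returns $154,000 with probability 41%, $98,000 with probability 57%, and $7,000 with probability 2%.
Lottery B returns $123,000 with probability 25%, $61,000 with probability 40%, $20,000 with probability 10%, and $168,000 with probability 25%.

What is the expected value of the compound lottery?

EV(A) = 0.41 × 154000 + 0.57 × 98000 + 0.02 × 7000 = 63140 + 55860 + 140 = 119140
EV(B) = 0.25 × 123000 + 0.4 × 61000 + 0.1 × 20000 + 0.25 × 168000 = 30750 + 24400 + 2000 + 42000 = 99150
Overall = 0.58 × 119140 + 0.42 × 99150 = 69101.2 + 41643 = 110744.2

$110,744.20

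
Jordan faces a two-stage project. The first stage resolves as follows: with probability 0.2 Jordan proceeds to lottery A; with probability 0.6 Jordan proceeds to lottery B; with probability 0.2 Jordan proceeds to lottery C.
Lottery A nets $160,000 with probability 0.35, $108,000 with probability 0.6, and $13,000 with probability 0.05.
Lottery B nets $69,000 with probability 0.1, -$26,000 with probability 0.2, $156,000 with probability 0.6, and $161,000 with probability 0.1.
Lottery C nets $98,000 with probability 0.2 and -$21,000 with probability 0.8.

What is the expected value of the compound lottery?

$91,690

EV(A) = 0.35 × 160000 + 0.6 × 108000 + 0.05 × 13000 = 56000 + 64800 + 650 = 121450
EV(B) = 0.1 × 69000 + 0.2 × (-26000) + 0.6 × 156000 + 0.1 × 161000 = 6900 − 5200 + 93600 + 16100 = 111400
EV(C) = 0.2 × 98000 + 0.8 × (-21000) = 19600 − 16800 = 2800
Overall = 0.2 × 121450 + 0.6 × 111400 + 0.2 × 2800 = 24290 + 66840 + 560 = 91690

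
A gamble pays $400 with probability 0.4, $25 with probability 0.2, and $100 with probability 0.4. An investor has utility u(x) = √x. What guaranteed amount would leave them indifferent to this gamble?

$169

E[u] = 0.4·√400 + 0.2·√25 + 0.4·√100 = 0.4·20 + 0.2·5 + 0.4·10 = 13
CE = (13)² = 169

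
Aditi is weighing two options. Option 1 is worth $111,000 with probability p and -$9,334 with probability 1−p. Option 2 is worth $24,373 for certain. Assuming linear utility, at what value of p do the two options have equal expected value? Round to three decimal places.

p·111000 + (1−p)·(-9334) = 24373
120334p − 9334 = 24373
p = (24373 + 9334) / 120334

p = 0.280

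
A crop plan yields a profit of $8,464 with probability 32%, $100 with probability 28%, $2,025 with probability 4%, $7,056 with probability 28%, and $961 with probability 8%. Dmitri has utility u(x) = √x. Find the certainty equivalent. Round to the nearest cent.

$3,604.80

E[u] = 0.32·√8464 + 0.28·√100 + 0.04·√2025 + 0.28·√7056 + 0.08·√961 = 0.32·92 + 0.28·10 + 0.04·45 + 0.28·84 + 0.08·31 = 60.04
CE = (60.04)² = 3604.8016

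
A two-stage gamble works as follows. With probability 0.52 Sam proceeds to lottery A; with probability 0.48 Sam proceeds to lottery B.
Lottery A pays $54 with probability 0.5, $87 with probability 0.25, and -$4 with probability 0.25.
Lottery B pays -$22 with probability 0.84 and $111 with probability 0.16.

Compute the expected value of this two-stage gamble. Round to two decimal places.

EV(A) = 0.5 × 54 + 0.25 × 87 + 0.25 × (-4) = 27 + 21.75 − 1 = 47.75
EV(B) = 0.84 × (-22) + 0.16 × 111 = -18.48 + 17.76 = -0.72
Overall = 0.52 × 47.75 + 0.48 × (-0.72) = 24.83 − 0.3456 = 24.4844

$24.48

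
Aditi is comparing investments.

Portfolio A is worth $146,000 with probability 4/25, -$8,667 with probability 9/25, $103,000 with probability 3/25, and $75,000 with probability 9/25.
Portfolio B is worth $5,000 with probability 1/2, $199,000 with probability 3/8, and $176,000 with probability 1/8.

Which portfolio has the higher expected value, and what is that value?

Portfolio A = 4/25 × 146000 + 9/25 × (-8667) + 3/25 × 103000 + 9/25 × 75000 = 23360 − 3120.12 + 12360 + 27000 = 59599.88
Portfolio B = 1/2 × 5000 + 3/8 × 199000 + 1/8 × 176000 = 2500 + 74625 + 22000 = 99125

Portfolio B ($99,125)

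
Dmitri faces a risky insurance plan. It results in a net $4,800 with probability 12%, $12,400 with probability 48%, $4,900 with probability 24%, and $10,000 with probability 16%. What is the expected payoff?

$9,304

EV = 0.12 × 4800 + 0.48 × 12400 + 0.24 × 4900 + 0.16 × 10000 = 576 + 5952 + 1176 + 1600 = 9304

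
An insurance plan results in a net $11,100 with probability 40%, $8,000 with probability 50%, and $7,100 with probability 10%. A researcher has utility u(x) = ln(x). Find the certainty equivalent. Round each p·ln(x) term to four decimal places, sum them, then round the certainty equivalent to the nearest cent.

E[u] = 0.4·ln(11100) + 0.5·ln(8000) + 0.1·ln(7100) = 3.7259 + 4.4936 + 0.8868 = 9.1063
CE = e^9.1063 ≈ 9011.89

$9,011.89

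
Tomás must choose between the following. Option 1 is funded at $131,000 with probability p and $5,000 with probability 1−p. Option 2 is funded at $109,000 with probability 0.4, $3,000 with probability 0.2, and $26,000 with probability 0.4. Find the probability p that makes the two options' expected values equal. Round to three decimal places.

EV(Option 2) = 0.4 × 109000 + 0.2 × 3000 + 0.4 × 26000 = 43600 + 600 + 10400 = 54600
p·131000 + (1−p)·5000 = 54600
126000p + 5000 = 54600
p = (54600 − 5000) / 126000

p = 0.394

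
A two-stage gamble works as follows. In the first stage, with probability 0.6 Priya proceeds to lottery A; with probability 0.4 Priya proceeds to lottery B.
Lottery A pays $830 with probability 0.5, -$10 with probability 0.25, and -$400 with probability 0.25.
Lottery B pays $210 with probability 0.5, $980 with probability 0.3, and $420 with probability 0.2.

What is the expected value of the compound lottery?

EV(A) = 0.5 × 830 + 0.25 × (-10) + 0.25 × (-400) = 415 − 2.5 − 100 = 312.5
EV(B) = 0.5 × 210 + 0.3 × 980 + 0.2 × 420 = 105 + 294 + 84 = 483
Overall = 0.6 × 312.5 + 0.4 × 483 = 187.5 + 193.2 = 380.7

$380.70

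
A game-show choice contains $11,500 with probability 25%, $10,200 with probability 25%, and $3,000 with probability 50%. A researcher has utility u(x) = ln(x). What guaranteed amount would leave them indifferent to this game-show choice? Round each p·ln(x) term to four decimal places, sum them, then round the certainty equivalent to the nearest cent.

E[u] = 0.25·ln(11500) + 0.25·ln(10200) + 0.5·ln(3000) = 2.3375 + 2.3075 + 4.0032 = 8.6482
CE = e^8.6482 ≈ 5699.88

$5,699.88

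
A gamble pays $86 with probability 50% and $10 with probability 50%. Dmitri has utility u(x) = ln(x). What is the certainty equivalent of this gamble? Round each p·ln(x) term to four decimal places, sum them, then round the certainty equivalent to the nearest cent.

$29.33

E[u] = 0.5·ln(86) + 0.5·ln(10) = 2.2272 + 1.1513 = 3.3785
CE = e^3.3785 ≈ 29.33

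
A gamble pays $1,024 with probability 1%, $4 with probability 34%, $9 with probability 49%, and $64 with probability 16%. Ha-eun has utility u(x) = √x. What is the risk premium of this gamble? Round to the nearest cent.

E[u] = 0.01·√1024 + 0.34·√4 + 0.49·√9 + 0.16·√64 = 0.01·32 + 0.34·2 + 0.49·3 + 0.16·8 = 3.75
CE = (3.75)² = 14.0625
Risk premium = EV − CE = 26.25 − 14.0625 = 12.1875

$12.19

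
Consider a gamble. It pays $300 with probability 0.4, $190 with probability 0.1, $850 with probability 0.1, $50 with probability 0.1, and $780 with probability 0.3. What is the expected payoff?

EV = 0.4 × 300 + 0.1 × 190 + 0.1 × 850 + 0.1 × 50 + 0.3 × 780 = 120 + 19 + 85 + 5 + 234 = 463

$463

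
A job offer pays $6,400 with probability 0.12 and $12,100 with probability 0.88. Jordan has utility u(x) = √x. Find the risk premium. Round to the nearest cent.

E[u] = 0.12·√6400 + 0.88·√12100 = 0.12·80 + 0.88·110 = 106.4
CE = (106.4)² = 11320.96
Risk premium = EV − CE = 11416 − 11320.96 = 95.04

$95.04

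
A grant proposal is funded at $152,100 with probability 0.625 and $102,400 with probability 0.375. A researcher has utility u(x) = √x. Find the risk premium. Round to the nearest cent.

$1,148.44

E[u] = 0.625·√152100 + 0.375·√102400 = 0.625·390 + 0.375·320 = 363.75
CE = (363.75)² = 132314.0625
Risk premium = EV − CE = 133462.5 − 132314.0625 = 1148.4375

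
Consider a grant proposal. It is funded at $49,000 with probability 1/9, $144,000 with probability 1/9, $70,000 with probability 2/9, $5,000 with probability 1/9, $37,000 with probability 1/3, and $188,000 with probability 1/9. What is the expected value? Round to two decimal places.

$70,777.78

EV = 1/9 × 49000 + 1/9 × 144000 + 2/9 × 70000 + 1/9 × 5000 + 1/3 × 37000 + 1/9 × 188000 = 5444.4444 + 16000 + 15555.5556 + 555.5556 + 12333.3333 + 20888.8889 = 70777.7778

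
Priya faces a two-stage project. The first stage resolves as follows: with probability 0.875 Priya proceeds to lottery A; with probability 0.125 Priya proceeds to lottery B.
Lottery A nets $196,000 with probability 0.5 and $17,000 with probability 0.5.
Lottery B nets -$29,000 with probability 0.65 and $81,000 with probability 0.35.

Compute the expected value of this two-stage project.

$94,375

EV(A) = 0.5 × 196000 + 0.5 × 17000 = 98000 + 8500 = 106500
EV(B) = 0.65 × (-29000) + 0.35 × 81000 = -18850 + 28350 = 9500
Overall = 0.875 × 106500 + 0.125 × 9500 = 93187.5 + 1187.5 = 94375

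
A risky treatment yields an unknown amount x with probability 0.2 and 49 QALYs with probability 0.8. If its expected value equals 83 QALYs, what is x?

0.2·x + 0.8·49 = 83
0.2·x = 83 − 39.2 = 43.8
x = 43.8 / 0.2 = 219

x = 219 QALYs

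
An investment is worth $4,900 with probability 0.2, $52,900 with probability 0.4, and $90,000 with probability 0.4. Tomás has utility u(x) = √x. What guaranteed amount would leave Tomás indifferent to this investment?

E[u] = 0.2·√4900 + 0.4·√52900 + 0.4·√90000 = 0.2·70 + 0.4·230 + 0.4·300 = 226
CE = (226)² = 51076

$51,076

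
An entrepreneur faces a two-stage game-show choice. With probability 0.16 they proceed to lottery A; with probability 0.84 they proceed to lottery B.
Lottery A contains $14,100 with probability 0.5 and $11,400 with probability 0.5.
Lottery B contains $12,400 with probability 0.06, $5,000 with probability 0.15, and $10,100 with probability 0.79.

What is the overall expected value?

EV(A) = 0.5 × 14100 + 0.5 × 11400 = 7050 + 5700 = 12750
EV(B) = 0.06 × 12400 + 0.15 × 5000 + 0.79 × 10100 = 744 + 750 + 7979 = 9473
Overall = 0.16 × 12750 + 0.84 × 9473 = 2040 + 7957.32 = 9997.32

$9,997.32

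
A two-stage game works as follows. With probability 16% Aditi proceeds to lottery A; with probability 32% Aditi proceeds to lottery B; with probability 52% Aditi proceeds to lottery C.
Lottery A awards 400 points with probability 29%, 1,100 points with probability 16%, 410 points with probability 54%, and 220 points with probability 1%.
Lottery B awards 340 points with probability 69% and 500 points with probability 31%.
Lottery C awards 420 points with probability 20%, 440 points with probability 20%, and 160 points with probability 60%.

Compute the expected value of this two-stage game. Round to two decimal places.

346.53 points

EV(A) = 0.29 × 400 + 0.16 × 1100 + 0.54 × 410 + 0.01 × 220 = 116 + 176 + 221.4 + 2.2 = 515.6
EV(B) = 0.69 × 340 + 0.31 × 500 = 234.6 + 155 = 389.6
EV(C) = 0.2 × 420 + 0.2 × 440 + 0.6 × 160 = 84 + 88 + 96 = 268
Overall = 0.16 × 515.6 + 0.32 × 389.6 + 0.52 × 268 = 82.496 + 124.672 + 139.36 = 346.528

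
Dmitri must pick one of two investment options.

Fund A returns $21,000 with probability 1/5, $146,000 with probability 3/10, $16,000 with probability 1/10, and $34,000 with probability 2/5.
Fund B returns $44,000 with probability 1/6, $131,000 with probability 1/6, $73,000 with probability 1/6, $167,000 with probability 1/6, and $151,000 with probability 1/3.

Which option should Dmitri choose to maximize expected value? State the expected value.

Fund A = 1/5 × 21000 + 3/10 × 146000 + 1/10 × 16000 + 2/5 × 34000 = 4200 + 43800 + 1600 + 13600 = 63200
Fund B = 1/6 × 44000 + 1/6 × 131000 + 1/6 × 73000 + 1/6 × 167000 + 1/3 × 151000 = 7333.3333 + 21833.3333 + 12166.6667 + 27833.3333 + 50333.3333 = 119500

Fund B ($119,500)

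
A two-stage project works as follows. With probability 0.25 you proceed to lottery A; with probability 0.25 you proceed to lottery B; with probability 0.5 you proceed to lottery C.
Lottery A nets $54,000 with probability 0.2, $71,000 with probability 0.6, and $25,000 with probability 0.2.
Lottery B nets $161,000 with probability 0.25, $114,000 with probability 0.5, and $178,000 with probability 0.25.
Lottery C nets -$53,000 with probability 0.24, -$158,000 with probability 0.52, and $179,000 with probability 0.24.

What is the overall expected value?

EV(A) = 0.2 × 54000 + 0.6 × 71000 + 0.2 × 25000 = 10800 + 42600 + 5000 = 58400
EV(B) = 0.25 × 161000 + 0.5 × 114000 + 0.25 × 178000 = 40250 + 57000 + 44500 = 141750
EV(C) = 0.24 × (-53000) + 0.52 × (-158000) + 0.24 × 179000 = -12720 − 82160 + 42960 = -51920
Overall = 0.25 × 58400 + 0.25 × 141750 + 0.5 × (-51920) = 14600 + 35437.5 − 25960 = 24077.5

$24,077.50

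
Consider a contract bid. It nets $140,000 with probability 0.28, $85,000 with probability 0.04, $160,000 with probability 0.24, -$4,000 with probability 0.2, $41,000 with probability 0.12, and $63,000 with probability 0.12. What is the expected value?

EV = 0.28 × 140000 + 0.04 × 85000 + 0.24 × 160000 + 0.2 × (-4000) + 0.12 × 41000 + 0.12 × 63000 = 39200 + 3400 + 38400 − 800 + 4920 + 7560 = 92680

$92,680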